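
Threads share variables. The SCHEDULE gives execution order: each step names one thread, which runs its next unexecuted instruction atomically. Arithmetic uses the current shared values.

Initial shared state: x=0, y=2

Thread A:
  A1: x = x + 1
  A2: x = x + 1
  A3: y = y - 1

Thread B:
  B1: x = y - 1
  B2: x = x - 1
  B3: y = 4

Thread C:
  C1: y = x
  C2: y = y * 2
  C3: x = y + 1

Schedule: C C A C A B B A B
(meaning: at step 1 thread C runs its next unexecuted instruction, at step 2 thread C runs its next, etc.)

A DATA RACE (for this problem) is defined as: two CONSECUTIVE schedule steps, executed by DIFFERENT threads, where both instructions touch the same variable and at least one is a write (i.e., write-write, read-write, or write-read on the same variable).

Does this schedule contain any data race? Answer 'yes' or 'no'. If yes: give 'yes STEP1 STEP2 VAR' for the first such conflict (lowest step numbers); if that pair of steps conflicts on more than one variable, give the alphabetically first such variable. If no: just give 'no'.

Steps 1,2: same thread (C). No race.
Steps 2,3: C(r=y,w=y) vs A(r=x,w=x). No conflict.
Steps 3,4: A(x = x + 1) vs C(x = y + 1). RACE on x (W-W).
Steps 4,5: C(x = y + 1) vs A(x = x + 1). RACE on x (W-W).
Steps 5,6: A(x = x + 1) vs B(x = y - 1). RACE on x (W-W).
Steps 6,7: same thread (B). No race.
Steps 7,8: B(r=x,w=x) vs A(r=y,w=y). No conflict.
Steps 8,9: A(y = y - 1) vs B(y = 4). RACE on y (W-W).
First conflict at steps 3,4.

Answer: yes 3 4 x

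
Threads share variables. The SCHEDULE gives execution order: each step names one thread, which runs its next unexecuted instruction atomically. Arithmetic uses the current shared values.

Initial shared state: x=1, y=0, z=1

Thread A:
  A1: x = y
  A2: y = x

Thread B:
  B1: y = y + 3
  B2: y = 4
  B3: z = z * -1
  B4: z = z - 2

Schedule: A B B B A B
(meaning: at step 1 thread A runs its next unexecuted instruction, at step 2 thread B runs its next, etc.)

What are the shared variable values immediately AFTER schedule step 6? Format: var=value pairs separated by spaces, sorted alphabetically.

Step 1: thread A executes A1 (x = y). Shared: x=0 y=0 z=1. PCs: A@1 B@0
Step 2: thread B executes B1 (y = y + 3). Shared: x=0 y=3 z=1. PCs: A@1 B@1
Step 3: thread B executes B2 (y = 4). Shared: x=0 y=4 z=1. PCs: A@1 B@2
Step 4: thread B executes B3 (z = z * -1). Shared: x=0 y=4 z=-1. PCs: A@1 B@3
Step 5: thread A executes A2 (y = x). Shared: x=0 y=0 z=-1. PCs: A@2 B@3
Step 6: thread B executes B4 (z = z - 2). Shared: x=0 y=0 z=-3. PCs: A@2 B@4

Answer: x=0 y=0 z=-3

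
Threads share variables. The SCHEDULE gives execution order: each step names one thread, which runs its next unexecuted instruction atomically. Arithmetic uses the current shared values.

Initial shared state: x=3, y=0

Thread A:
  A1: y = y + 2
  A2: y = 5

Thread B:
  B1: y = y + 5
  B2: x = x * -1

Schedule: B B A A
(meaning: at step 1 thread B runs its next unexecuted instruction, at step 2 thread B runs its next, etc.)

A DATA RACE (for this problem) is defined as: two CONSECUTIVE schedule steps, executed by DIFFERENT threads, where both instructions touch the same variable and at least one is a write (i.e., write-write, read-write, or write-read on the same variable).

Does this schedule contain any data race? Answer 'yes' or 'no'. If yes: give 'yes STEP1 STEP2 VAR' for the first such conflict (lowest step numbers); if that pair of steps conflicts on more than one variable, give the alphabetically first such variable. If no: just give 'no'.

Steps 1,2: same thread (B). No race.
Steps 2,3: B(r=x,w=x) vs A(r=y,w=y). No conflict.
Steps 3,4: same thread (A). No race.

Answer: no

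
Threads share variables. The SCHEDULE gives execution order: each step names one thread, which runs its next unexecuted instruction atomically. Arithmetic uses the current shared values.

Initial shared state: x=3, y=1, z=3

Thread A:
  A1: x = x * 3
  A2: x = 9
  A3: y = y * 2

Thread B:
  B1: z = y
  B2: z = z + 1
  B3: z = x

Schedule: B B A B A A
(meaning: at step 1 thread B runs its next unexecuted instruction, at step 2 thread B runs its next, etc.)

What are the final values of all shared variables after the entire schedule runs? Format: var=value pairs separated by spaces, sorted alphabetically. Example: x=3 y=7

Step 1: thread B executes B1 (z = y). Shared: x=3 y=1 z=1. PCs: A@0 B@1
Step 2: thread B executes B2 (z = z + 1). Shared: x=3 y=1 z=2. PCs: A@0 B@2
Step 3: thread A executes A1 (x = x * 3). Shared: x=9 y=1 z=2. PCs: A@1 B@2
Step 4: thread B executes B3 (z = x). Shared: x=9 y=1 z=9. PCs: A@1 B@3
Step 5: thread A executes A2 (x = 9). Shared: x=9 y=1 z=9. PCs: A@2 B@3
Step 6: thread A executes A3 (y = y * 2). Shared: x=9 y=2 z=9. PCs: A@3 B@3

Answer: x=9 y=2 z=9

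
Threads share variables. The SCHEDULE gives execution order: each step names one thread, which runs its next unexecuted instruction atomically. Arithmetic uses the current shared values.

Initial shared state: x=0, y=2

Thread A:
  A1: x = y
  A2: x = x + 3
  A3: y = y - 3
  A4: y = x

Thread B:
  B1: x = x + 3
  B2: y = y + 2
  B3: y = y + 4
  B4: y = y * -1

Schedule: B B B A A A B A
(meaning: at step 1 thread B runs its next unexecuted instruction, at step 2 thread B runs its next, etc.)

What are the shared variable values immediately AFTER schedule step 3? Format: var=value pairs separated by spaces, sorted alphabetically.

Answer: x=3 y=8

Derivation:
Step 1: thread B executes B1 (x = x + 3). Shared: x=3 y=2. PCs: A@0 B@1
Step 2: thread B executes B2 (y = y + 2). Shared: x=3 y=4. PCs: A@0 B@2
Step 3: thread B executes B3 (y = y + 4). Shared: x=3 y=8. PCs: A@0 B@3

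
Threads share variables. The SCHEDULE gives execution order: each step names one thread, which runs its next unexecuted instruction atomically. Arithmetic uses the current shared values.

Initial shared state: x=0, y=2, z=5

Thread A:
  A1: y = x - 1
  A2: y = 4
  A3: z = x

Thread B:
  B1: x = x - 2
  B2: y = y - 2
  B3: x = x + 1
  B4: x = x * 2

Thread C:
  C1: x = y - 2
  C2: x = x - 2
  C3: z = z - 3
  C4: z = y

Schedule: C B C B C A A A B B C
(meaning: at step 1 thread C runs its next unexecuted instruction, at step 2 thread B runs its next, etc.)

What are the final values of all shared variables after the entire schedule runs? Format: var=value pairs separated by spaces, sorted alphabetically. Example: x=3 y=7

Step 1: thread C executes C1 (x = y - 2). Shared: x=0 y=2 z=5. PCs: A@0 B@0 C@1
Step 2: thread B executes B1 (x = x - 2). Shared: x=-2 y=2 z=5. PCs: A@0 B@1 C@1
Step 3: thread C executes C2 (x = x - 2). Shared: x=-4 y=2 z=5. PCs: A@0 B@1 C@2
Step 4: thread B executes B2 (y = y - 2). Shared: x=-4 y=0 z=5. PCs: A@0 B@2 C@2
Step 5: thread C executes C3 (z = z - 3). Shared: x=-4 y=0 z=2. PCs: A@0 B@2 C@3
Step 6: thread A executes A1 (y = x - 1). Shared: x=-4 y=-5 z=2. PCs: A@1 B@2 C@3
Step 7: thread A executes A2 (y = 4). Shared: x=-4 y=4 z=2. PCs: A@2 B@2 C@3
Step 8: thread A executes A3 (z = x). Shared: x=-4 y=4 z=-4. PCs: A@3 B@2 C@3
Step 9: thread B executes B3 (x = x + 1). Shared: x=-3 y=4 z=-4. PCs: A@3 B@3 C@3
Step 10: thread B executes B4 (x = x * 2). Shared: x=-6 y=4 z=-4. PCs: A@3 B@4 C@3
Step 11: thread C executes C4 (z = y). Shared: x=-6 y=4 z=4. PCs: A@3 B@4 C@4

Answer: x=-6 y=4 z=4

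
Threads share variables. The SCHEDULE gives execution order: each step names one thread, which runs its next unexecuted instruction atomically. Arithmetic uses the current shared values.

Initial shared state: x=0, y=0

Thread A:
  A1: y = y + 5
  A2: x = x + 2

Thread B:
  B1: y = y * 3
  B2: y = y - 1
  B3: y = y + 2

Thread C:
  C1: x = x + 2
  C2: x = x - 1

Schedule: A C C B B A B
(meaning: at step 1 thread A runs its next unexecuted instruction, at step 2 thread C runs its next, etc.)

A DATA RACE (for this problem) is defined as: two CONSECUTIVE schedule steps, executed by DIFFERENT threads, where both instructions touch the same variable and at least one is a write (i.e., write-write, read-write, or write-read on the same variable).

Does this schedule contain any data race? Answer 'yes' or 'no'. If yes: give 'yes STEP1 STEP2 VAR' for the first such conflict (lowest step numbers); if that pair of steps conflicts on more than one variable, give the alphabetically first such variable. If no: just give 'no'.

Answer: no

Derivation:
Steps 1,2: A(r=y,w=y) vs C(r=x,w=x). No conflict.
Steps 2,3: same thread (C). No race.
Steps 3,4: C(r=x,w=x) vs B(r=y,w=y). No conflict.
Steps 4,5: same thread (B). No race.
Steps 5,6: B(r=y,w=y) vs A(r=x,w=x). No conflict.
Steps 6,7: A(r=x,w=x) vs B(r=y,w=y). No conflict.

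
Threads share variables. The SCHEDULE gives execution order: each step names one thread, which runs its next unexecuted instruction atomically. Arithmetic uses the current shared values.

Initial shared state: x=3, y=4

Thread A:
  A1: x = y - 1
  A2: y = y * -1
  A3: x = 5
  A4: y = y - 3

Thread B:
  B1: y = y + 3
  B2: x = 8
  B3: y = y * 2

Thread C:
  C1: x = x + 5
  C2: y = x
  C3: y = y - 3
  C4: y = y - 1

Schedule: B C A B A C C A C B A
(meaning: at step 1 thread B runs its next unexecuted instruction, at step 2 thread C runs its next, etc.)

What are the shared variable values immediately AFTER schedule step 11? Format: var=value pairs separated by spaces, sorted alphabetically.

Step 1: thread B executes B1 (y = y + 3). Shared: x=3 y=7. PCs: A@0 B@1 C@0
Step 2: thread C executes C1 (x = x + 5). Shared: x=8 y=7. PCs: A@0 B@1 C@1
Step 3: thread A executes A1 (x = y - 1). Shared: x=6 y=7. PCs: A@1 B@1 C@1
Step 4: thread B executes B2 (x = 8). Shared: x=8 y=7. PCs: A@1 B@2 C@1
Step 5: thread A executes A2 (y = y * -1). Shared: x=8 y=-7. PCs: A@2 B@2 C@1
Step 6: thread C executes C2 (y = x). Shared: x=8 y=8. PCs: A@2 B@2 C@2
Step 7: thread C executes C3 (y = y - 3). Shared: x=8 y=5. PCs: A@2 B@2 C@3
Step 8: thread A executes A3 (x = 5). Shared: x=5 y=5. PCs: A@3 B@2 C@3
Step 9: thread C executes C4 (y = y - 1). Shared: x=5 y=4. PCs: A@3 B@2 C@4
Step 10: thread B executes B3 (y = y * 2). Shared: x=5 y=8. PCs: A@3 B@3 C@4
Step 11: thread A executes A4 (y = y - 3). Shared: x=5 y=5. PCs: A@4 B@3 C@4

Answer: x=5 y=5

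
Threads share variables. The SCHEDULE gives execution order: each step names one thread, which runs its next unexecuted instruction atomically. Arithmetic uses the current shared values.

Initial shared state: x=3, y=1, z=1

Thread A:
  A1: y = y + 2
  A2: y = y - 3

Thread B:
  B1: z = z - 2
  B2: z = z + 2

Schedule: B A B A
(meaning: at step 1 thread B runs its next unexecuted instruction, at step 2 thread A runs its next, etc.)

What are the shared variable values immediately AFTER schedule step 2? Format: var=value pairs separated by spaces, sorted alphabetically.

Step 1: thread B executes B1 (z = z - 2). Shared: x=3 y=1 z=-1. PCs: A@0 B@1
Step 2: thread A executes A1 (y = y + 2). Shared: x=3 y=3 z=-1. PCs: A@1 B@1

Answer: x=3 y=3 z=-1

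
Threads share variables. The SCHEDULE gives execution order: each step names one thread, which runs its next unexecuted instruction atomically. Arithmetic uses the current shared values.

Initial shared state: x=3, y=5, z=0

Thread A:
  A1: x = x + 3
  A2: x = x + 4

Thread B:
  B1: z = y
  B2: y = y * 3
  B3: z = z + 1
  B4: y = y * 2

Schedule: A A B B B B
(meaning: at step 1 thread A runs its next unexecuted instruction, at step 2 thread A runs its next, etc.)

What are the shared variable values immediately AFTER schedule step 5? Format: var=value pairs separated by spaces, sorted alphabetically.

Answer: x=10 y=15 z=6

Derivation:
Step 1: thread A executes A1 (x = x + 3). Shared: x=6 y=5 z=0. PCs: A@1 B@0
Step 2: thread A executes A2 (x = x + 4). Shared: x=10 y=5 z=0. PCs: A@2 B@0
Step 3: thread B executes B1 (z = y). Shared: x=10 y=5 z=5. PCs: A@2 B@1
Step 4: thread B executes B2 (y = y * 3). Shared: x=10 y=15 z=5. PCs: A@2 B@2
Step 5: thread B executes B3 (z = z + 1). Shared: x=10 y=15 z=6. PCs: A@2 B@3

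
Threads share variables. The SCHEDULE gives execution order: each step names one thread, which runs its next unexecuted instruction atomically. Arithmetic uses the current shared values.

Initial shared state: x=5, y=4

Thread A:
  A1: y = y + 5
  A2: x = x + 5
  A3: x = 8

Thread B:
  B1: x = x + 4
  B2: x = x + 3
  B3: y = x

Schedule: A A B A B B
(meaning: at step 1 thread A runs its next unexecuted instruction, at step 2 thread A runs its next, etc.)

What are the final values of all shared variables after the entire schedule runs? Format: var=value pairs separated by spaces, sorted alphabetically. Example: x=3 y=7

Step 1: thread A executes A1 (y = y + 5). Shared: x=5 y=9. PCs: A@1 B@0
Step 2: thread A executes A2 (x = x + 5). Shared: x=10 y=9. PCs: A@2 B@0
Step 3: thread B executes B1 (x = x + 4). Shared: x=14 y=9. PCs: A@2 B@1
Step 4: thread A executes A3 (x = 8). Shared: x=8 y=9. PCs: A@3 B@1
Step 5: thread B executes B2 (x = x + 3). Shared: x=11 y=9. PCs: A@3 B@2
Step 6: thread B executes B3 (y = x). Shared: x=11 y=11. PCs: A@3 B@3

Answer: x=11 y=11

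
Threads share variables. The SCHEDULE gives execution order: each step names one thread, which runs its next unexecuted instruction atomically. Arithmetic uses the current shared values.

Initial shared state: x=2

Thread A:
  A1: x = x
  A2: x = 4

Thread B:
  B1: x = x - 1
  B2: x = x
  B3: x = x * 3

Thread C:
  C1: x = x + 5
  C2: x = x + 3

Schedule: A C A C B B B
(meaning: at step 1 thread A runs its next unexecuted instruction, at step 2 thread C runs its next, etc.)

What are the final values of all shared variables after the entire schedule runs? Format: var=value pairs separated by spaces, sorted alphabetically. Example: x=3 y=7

Answer: x=18

Derivation:
Step 1: thread A executes A1 (x = x). Shared: x=2. PCs: A@1 B@0 C@0
Step 2: thread C executes C1 (x = x + 5). Shared: x=7. PCs: A@1 B@0 C@1
Step 3: thread A executes A2 (x = 4). Shared: x=4. PCs: A@2 B@0 C@1
Step 4: thread C executes C2 (x = x + 3). Shared: x=7. PCs: A@2 B@0 C@2
Step 5: thread B executes B1 (x = x - 1). Shared: x=6. PCs: A@2 B@1 C@2
Step 6: thread B executes B2 (x = x). Shared: x=6. PCs: A@2 B@2 C@2
Step 7: thread B executes B3 (x = x * 3). Shared: x=18. PCs: A@2 B@3 C@2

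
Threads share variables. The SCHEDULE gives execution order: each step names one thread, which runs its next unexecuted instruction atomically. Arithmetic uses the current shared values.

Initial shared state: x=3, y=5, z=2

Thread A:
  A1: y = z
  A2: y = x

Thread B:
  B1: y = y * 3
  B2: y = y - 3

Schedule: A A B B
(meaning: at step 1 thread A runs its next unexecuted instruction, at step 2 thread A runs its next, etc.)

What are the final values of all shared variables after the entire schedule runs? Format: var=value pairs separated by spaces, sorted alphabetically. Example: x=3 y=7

Step 1: thread A executes A1 (y = z). Shared: x=3 y=2 z=2. PCs: A@1 B@0
Step 2: thread A executes A2 (y = x). Shared: x=3 y=3 z=2. PCs: A@2 B@0
Step 3: thread B executes B1 (y = y * 3). Shared: x=3 y=9 z=2. PCs: A@2 B@1
Step 4: thread B executes B2 (y = y - 3). Shared: x=3 y=6 z=2. PCs: A@2 B@2

Answer: x=3 y=6 z=2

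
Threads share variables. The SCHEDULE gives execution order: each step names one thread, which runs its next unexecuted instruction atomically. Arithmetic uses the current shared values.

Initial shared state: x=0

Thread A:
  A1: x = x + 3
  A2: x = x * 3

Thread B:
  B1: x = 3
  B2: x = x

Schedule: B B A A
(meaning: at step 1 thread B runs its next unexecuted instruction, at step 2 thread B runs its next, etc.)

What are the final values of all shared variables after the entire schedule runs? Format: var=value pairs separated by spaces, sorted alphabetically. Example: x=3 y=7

Answer: x=18

Derivation:
Step 1: thread B executes B1 (x = 3). Shared: x=3. PCs: A@0 B@1
Step 2: thread B executes B2 (x = x). Shared: x=3. PCs: A@0 B@2
Step 3: thread A executes A1 (x = x + 3). Shared: x=6. PCs: A@1 B@2
Step 4: thread A executes A2 (x = x * 3). Shared: x=18. PCs: A@2 B@2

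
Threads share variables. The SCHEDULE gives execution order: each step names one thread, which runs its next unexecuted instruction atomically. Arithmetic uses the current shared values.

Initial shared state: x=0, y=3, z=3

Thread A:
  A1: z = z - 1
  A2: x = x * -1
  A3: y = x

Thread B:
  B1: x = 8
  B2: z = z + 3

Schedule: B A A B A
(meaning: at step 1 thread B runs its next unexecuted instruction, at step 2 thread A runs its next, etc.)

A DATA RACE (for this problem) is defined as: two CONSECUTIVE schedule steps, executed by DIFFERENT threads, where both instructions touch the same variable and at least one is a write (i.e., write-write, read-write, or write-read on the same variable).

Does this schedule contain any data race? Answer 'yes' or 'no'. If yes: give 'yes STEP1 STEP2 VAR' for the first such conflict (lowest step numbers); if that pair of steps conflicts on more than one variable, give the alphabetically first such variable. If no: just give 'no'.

Answer: no

Derivation:
Steps 1,2: B(r=-,w=x) vs A(r=z,w=z). No conflict.
Steps 2,3: same thread (A). No race.
Steps 3,4: A(r=x,w=x) vs B(r=z,w=z). No conflict.
Steps 4,5: B(r=z,w=z) vs A(r=x,w=y). No conflict.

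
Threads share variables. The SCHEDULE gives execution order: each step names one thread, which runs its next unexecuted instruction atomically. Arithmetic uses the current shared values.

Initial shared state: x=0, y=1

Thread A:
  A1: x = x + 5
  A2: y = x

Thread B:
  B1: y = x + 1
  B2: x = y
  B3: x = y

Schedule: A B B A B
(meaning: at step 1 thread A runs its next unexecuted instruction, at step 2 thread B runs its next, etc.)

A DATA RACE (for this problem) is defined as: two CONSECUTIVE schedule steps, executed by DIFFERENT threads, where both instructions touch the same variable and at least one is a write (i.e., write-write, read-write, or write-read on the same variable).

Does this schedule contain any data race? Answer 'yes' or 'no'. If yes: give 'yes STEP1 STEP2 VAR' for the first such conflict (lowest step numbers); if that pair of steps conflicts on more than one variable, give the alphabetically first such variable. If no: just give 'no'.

Steps 1,2: A(x = x + 5) vs B(y = x + 1). RACE on x (W-R).
Steps 2,3: same thread (B). No race.
Steps 3,4: B(x = y) vs A(y = x). RACE on x (W-R), y (R-W). Multiple vars; alphabetically first is x.
Steps 4,5: A(y = x) vs B(x = y). RACE on x (R-W), y (W-R). Multiple vars; alphabetically first is x.
First conflict at steps 1,2.

Answer: yes 1 2 x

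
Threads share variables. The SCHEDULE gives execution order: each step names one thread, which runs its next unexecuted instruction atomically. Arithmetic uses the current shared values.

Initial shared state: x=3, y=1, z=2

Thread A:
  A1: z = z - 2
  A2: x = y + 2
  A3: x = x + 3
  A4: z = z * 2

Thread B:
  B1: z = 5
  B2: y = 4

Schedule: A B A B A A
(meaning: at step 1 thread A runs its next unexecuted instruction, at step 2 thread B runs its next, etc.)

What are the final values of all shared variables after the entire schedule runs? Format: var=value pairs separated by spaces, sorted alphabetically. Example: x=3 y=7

Answer: x=6 y=4 z=10

Derivation:
Step 1: thread A executes A1 (z = z - 2). Shared: x=3 y=1 z=0. PCs: A@1 B@0
Step 2: thread B executes B1 (z = 5). Shared: x=3 y=1 z=5. PCs: A@1 B@1
Step 3: thread A executes A2 (x = y + 2). Shared: x=3 y=1 z=5. PCs: A@2 B@1
Step 4: thread B executes B2 (y = 4). Shared: x=3 y=4 z=5. PCs: A@2 B@2
Step 5: thread A executes A3 (x = x + 3). Shared: x=6 y=4 z=5. PCs: A@3 B@2
Step 6: thread A executes A4 (z = z * 2). Shared: x=6 y=4 z=10. PCs: A@4 B@2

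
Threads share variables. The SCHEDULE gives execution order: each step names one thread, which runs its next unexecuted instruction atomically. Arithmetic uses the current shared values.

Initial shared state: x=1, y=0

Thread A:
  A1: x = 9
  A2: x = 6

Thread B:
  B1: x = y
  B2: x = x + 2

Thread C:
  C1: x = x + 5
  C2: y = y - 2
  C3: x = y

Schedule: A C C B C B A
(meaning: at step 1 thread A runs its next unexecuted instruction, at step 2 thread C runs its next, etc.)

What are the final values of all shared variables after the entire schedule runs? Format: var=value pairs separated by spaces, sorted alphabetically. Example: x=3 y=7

Answer: x=6 y=-2

Derivation:
Step 1: thread A executes A1 (x = 9). Shared: x=9 y=0. PCs: A@1 B@0 C@0
Step 2: thread C executes C1 (x = x + 5). Shared: x=14 y=0. PCs: A@1 B@0 C@1
Step 3: thread C executes C2 (y = y - 2). Shared: x=14 y=-2. PCs: A@1 B@0 C@2
Step 4: thread B executes B1 (x = y). Shared: x=-2 y=-2. PCs: A@1 B@1 C@2
Step 5: thread C executes C3 (x = y). Shared: x=-2 y=-2. PCs: A@1 B@1 C@3
Step 6: thread B executes B2 (x = x + 2). Shared: x=0 y=-2. PCs: A@1 B@2 C@3
Step 7: thread A executes A2 (x = 6). Shared: x=6 y=-2. PCs: A@2 B@2 C@3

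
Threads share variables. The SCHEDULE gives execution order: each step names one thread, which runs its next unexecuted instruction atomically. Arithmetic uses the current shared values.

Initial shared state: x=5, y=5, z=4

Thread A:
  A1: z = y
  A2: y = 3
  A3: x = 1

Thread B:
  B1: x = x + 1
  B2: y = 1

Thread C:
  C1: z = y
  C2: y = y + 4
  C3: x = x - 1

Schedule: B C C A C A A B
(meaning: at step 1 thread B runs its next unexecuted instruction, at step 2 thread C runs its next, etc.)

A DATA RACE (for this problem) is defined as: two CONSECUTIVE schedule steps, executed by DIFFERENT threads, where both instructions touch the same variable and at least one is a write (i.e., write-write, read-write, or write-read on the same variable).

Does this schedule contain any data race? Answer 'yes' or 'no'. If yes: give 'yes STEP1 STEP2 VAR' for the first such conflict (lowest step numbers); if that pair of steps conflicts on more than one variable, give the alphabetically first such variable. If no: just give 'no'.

Steps 1,2: B(r=x,w=x) vs C(r=y,w=z). No conflict.
Steps 2,3: same thread (C). No race.
Steps 3,4: C(y = y + 4) vs A(z = y). RACE on y (W-R).
Steps 4,5: A(r=y,w=z) vs C(r=x,w=x). No conflict.
Steps 5,6: C(r=x,w=x) vs A(r=-,w=y). No conflict.
Steps 6,7: same thread (A). No race.
Steps 7,8: A(r=-,w=x) vs B(r=-,w=y). No conflict.
First conflict at steps 3,4.

Answer: yes 3 4 y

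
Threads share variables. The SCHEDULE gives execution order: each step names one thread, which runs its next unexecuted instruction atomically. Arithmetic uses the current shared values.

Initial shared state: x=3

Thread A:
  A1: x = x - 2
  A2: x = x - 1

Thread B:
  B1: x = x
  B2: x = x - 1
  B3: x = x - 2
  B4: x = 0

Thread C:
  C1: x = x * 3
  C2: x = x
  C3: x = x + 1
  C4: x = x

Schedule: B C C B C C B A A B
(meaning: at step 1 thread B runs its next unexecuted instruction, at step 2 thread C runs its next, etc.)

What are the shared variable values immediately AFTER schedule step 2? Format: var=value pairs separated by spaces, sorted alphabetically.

Step 1: thread B executes B1 (x = x). Shared: x=3. PCs: A@0 B@1 C@0
Step 2: thread C executes C1 (x = x * 3). Shared: x=9. PCs: A@0 B@1 C@1

Answer: x=9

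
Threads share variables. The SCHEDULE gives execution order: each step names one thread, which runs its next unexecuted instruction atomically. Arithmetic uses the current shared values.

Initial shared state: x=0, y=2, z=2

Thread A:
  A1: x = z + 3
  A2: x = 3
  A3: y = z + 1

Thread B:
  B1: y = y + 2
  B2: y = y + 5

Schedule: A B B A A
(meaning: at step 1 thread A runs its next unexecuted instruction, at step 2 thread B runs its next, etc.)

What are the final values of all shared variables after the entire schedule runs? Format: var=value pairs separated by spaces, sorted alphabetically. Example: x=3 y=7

Step 1: thread A executes A1 (x = z + 3). Shared: x=5 y=2 z=2. PCs: A@1 B@0
Step 2: thread B executes B1 (y = y + 2). Shared: x=5 y=4 z=2. PCs: A@1 B@1
Step 3: thread B executes B2 (y = y + 5). Shared: x=5 y=9 z=2. PCs: A@1 B@2
Step 4: thread A executes A2 (x = 3). Shared: x=3 y=9 z=2. PCs: A@2 B@2
Step 5: thread A executes A3 (y = z + 1). Shared: x=3 y=3 z=2. PCs: A@3 B@2

Answer: x=3 y=3 z=2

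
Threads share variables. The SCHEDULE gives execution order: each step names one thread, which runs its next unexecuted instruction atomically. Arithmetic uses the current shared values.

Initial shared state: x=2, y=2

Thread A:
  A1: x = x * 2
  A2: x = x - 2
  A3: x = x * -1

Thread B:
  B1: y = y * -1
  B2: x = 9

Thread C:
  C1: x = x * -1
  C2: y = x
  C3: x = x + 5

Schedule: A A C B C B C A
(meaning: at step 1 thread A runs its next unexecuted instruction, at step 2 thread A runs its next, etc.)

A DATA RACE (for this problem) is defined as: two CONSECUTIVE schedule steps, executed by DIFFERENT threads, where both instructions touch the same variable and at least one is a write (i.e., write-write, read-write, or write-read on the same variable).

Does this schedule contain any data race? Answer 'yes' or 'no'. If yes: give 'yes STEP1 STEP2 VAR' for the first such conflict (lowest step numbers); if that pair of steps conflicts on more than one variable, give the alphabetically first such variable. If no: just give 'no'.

Steps 1,2: same thread (A). No race.
Steps 2,3: A(x = x - 2) vs C(x = x * -1). RACE on x (W-W).
Steps 3,4: C(r=x,w=x) vs B(r=y,w=y). No conflict.
Steps 4,5: B(y = y * -1) vs C(y = x). RACE on y (W-W).
Steps 5,6: C(y = x) vs B(x = 9). RACE on x (R-W).
Steps 6,7: B(x = 9) vs C(x = x + 5). RACE on x (W-W).
Steps 7,8: C(x = x + 5) vs A(x = x * -1). RACE on x (W-W).
First conflict at steps 2,3.

Answer: yes 2 3 x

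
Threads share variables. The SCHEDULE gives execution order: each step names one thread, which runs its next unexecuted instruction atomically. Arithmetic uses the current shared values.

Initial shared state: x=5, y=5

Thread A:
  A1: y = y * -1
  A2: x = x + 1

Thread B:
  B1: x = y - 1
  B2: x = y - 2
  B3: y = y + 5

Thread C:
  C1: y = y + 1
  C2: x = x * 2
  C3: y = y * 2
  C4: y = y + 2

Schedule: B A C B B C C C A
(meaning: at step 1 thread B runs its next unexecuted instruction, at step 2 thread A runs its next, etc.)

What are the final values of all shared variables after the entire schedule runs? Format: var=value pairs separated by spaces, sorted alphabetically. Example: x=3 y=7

Step 1: thread B executes B1 (x = y - 1). Shared: x=4 y=5. PCs: A@0 B@1 C@0
Step 2: thread A executes A1 (y = y * -1). Shared: x=4 y=-5. PCs: A@1 B@1 C@0
Step 3: thread C executes C1 (y = y + 1). Shared: x=4 y=-4. PCs: A@1 B@1 C@1
Step 4: thread B executes B2 (x = y - 2). Shared: x=-6 y=-4. PCs: A@1 B@2 C@1
Step 5: thread B executes B3 (y = y + 5). Shared: x=-6 y=1. PCs: A@1 B@3 C@1
Step 6: thread C executes C2 (x = x * 2). Shared: x=-12 y=1. PCs: A@1 B@3 C@2
Step 7: thread C executes C3 (y = y * 2). Shared: x=-12 y=2. PCs: A@1 B@3 C@3
Step 8: thread C executes C4 (y = y + 2). Shared: x=-12 y=4. PCs: A@1 B@3 C@4
Step 9: thread A executes A2 (x = x + 1). Shared: x=-11 y=4. PCs: A@2 B@3 C@4

Answer: x=-11 y=4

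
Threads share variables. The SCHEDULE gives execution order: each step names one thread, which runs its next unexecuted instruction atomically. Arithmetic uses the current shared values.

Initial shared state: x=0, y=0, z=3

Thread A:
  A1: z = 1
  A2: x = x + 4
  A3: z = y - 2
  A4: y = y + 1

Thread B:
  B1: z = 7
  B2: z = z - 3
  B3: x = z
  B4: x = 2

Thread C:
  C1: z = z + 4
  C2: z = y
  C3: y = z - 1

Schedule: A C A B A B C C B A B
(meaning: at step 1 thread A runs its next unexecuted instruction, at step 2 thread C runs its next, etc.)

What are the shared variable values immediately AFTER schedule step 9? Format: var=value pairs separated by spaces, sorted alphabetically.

Step 1: thread A executes A1 (z = 1). Shared: x=0 y=0 z=1. PCs: A@1 B@0 C@0
Step 2: thread C executes C1 (z = z + 4). Shared: x=0 y=0 z=5. PCs: A@1 B@0 C@1
Step 3: thread A executes A2 (x = x + 4). Shared: x=4 y=0 z=5. PCs: A@2 B@0 C@1
Step 4: thread B executes B1 (z = 7). Shared: x=4 y=0 z=7. PCs: A@2 B@1 C@1
Step 5: thread A executes A3 (z = y - 2). Shared: x=4 y=0 z=-2. PCs: A@3 B@1 C@1
Step 6: thread B executes B2 (z = z - 3). Shared: x=4 y=0 z=-5. PCs: A@3 B@2 C@1
Step 7: thread C executes C2 (z = y). Shared: x=4 y=0 z=0. PCs: A@3 B@2 C@2
Step 8: thread C executes C3 (y = z - 1). Shared: x=4 y=-1 z=0. PCs: A@3 B@2 C@3
Step 9: thread B executes B3 (x = z). Shared: x=0 y=-1 z=0. PCs: A@3 B@3 C@3

Answer: x=0 y=-1 z=0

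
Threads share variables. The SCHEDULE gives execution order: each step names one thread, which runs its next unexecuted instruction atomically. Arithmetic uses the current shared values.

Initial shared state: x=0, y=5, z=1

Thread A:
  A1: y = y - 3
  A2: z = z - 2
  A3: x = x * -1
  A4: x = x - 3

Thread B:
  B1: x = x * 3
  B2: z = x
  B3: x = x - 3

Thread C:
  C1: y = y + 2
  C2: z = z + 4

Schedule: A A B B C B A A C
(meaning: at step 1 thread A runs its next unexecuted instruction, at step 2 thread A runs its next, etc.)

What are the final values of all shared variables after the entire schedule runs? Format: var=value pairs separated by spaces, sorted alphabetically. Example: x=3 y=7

Step 1: thread A executes A1 (y = y - 3). Shared: x=0 y=2 z=1. PCs: A@1 B@0 C@0
Step 2: thread A executes A2 (z = z - 2). Shared: x=0 y=2 z=-1. PCs: A@2 B@0 C@0
Step 3: thread B executes B1 (x = x * 3). Shared: x=0 y=2 z=-1. PCs: A@2 B@1 C@0
Step 4: thread B executes B2 (z = x). Shared: x=0 y=2 z=0. PCs: A@2 B@2 C@0
Step 5: thread C executes C1 (y = y + 2). Shared: x=0 y=4 z=0. PCs: A@2 B@2 C@1
Step 6: thread B executes B3 (x = x - 3). Shared: x=-3 y=4 z=0. PCs: A@2 B@3 C@1
Step 7: thread A executes A3 (x = x * -1). Shared: x=3 y=4 z=0. PCs: A@3 B@3 C@1
Step 8: thread A executes A4 (x = x - 3). Shared: x=0 y=4 z=0. PCs: A@4 B@3 C@1
Step 9: thread C executes C2 (z = z + 4). Shared: x=0 y=4 z=4. PCs: A@4 B@3 C@2

Answer: x=0 y=4 z=4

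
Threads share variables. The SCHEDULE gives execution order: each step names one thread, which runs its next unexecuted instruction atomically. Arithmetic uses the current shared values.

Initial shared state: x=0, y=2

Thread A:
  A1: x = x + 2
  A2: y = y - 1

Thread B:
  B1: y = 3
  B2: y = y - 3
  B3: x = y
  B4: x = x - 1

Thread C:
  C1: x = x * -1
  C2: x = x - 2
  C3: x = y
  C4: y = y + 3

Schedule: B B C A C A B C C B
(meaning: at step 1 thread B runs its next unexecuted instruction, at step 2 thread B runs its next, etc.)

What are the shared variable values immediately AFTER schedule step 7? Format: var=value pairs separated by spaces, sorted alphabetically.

Step 1: thread B executes B1 (y = 3). Shared: x=0 y=3. PCs: A@0 B@1 C@0
Step 2: thread B executes B2 (y = y - 3). Shared: x=0 y=0. PCs: A@0 B@2 C@0
Step 3: thread C executes C1 (x = x * -1). Shared: x=0 y=0. PCs: A@0 B@2 C@1
Step 4: thread A executes A1 (x = x + 2). Shared: x=2 y=0. PCs: A@1 B@2 C@1
Step 5: thread C executes C2 (x = x - 2). Shared: x=0 y=0. PCs: A@1 B@2 C@2
Step 6: thread A executes A2 (y = y - 1). Shared: x=0 y=-1. PCs: A@2 B@2 C@2
Step 7: thread B executes B3 (x = y). Shared: x=-1 y=-1. PCs: A@2 B@3 C@2

Answer: x=-1 y=-1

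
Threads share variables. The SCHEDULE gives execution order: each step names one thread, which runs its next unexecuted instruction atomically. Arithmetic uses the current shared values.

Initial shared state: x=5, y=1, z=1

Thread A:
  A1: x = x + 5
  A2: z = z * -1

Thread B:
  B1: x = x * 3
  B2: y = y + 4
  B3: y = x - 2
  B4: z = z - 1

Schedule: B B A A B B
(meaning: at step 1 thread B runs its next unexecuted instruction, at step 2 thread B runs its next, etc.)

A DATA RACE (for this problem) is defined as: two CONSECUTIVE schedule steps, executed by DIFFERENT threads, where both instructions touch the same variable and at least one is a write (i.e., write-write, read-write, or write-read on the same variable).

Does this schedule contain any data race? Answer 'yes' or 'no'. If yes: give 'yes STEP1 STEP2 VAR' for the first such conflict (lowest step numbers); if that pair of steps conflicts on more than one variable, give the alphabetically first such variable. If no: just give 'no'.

Answer: no

Derivation:
Steps 1,2: same thread (B). No race.
Steps 2,3: B(r=y,w=y) vs A(r=x,w=x). No conflict.
Steps 3,4: same thread (A). No race.
Steps 4,5: A(r=z,w=z) vs B(r=x,w=y). No conflict.
Steps 5,6: same thread (B). No race.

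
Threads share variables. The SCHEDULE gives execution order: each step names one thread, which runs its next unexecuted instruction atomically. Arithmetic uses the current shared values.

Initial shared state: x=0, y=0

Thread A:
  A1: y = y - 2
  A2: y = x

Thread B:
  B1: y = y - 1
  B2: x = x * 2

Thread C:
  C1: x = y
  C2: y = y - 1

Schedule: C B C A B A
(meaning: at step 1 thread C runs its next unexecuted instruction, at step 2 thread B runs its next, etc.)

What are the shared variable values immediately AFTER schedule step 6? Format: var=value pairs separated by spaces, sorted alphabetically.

Step 1: thread C executes C1 (x = y). Shared: x=0 y=0. PCs: A@0 B@0 C@1
Step 2: thread B executes B1 (y = y - 1). Shared: x=0 y=-1. PCs: A@0 B@1 C@1
Step 3: thread C executes C2 (y = y - 1). Shared: x=0 y=-2. PCs: A@0 B@1 C@2
Step 4: thread A executes A1 (y = y - 2). Shared: x=0 y=-4. PCs: A@1 B@1 C@2
Step 5: thread B executes B2 (x = x * 2). Shared: x=0 y=-4. PCs: A@1 B@2 C@2
Step 6: thread A executes A2 (y = x). Shared: x=0 y=0. PCs: A@2 B@2 C@2

Answer: x=0 y=0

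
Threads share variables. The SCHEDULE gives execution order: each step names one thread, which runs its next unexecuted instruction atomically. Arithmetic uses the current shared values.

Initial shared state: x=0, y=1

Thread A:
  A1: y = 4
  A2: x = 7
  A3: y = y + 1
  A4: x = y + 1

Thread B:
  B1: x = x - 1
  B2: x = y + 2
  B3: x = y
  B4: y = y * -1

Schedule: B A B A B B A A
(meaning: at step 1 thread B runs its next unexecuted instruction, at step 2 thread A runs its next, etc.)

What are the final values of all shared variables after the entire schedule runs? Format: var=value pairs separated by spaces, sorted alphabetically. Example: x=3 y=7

Step 1: thread B executes B1 (x = x - 1). Shared: x=-1 y=1. PCs: A@0 B@1
Step 2: thread A executes A1 (y = 4). Shared: x=-1 y=4. PCs: A@1 B@1
Step 3: thread B executes B2 (x = y + 2). Shared: x=6 y=4. PCs: A@1 B@2
Step 4: thread A executes A2 (x = 7). Shared: x=7 y=4. PCs: A@2 B@2
Step 5: thread B executes B3 (x = y). Shared: x=4 y=4. PCs: A@2 B@3
Step 6: thread B executes B4 (y = y * -1). Shared: x=4 y=-4. PCs: A@2 B@4
Step 7: thread A executes A3 (y = y + 1). Shared: x=4 y=-3. PCs: A@3 B@4
Step 8: thread A executes A4 (x = y + 1). Shared: x=-2 y=-3. PCs: A@4 B@4

Answer: x=-2 y=-3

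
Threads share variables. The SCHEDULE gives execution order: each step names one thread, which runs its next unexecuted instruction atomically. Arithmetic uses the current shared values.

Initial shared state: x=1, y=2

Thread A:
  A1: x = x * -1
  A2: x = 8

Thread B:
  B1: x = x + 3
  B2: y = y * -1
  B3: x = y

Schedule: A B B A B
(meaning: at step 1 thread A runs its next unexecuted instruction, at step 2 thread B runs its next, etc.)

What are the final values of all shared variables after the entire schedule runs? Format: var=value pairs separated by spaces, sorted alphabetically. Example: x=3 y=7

Step 1: thread A executes A1 (x = x * -1). Shared: x=-1 y=2. PCs: A@1 B@0
Step 2: thread B executes B1 (x = x + 3). Shared: x=2 y=2. PCs: A@1 B@1
Step 3: thread B executes B2 (y = y * -1). Shared: x=2 y=-2. PCs: A@1 B@2
Step 4: thread A executes A2 (x = 8). Shared: x=8 y=-2. PCs: A@2 B@2
Step 5: thread B executes B3 (x = y). Shared: x=-2 y=-2. PCs: A@2 B@3

Answer: x=-2 y=-2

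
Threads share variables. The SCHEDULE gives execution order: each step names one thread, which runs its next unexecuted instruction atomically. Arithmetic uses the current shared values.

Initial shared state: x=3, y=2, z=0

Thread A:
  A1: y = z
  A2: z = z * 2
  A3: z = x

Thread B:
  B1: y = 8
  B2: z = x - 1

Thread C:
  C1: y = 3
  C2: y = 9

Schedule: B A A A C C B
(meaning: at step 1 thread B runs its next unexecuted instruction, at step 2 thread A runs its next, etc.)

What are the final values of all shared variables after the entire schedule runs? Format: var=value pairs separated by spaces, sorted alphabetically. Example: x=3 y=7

Answer: x=3 y=9 z=2

Derivation:
Step 1: thread B executes B1 (y = 8). Shared: x=3 y=8 z=0. PCs: A@0 B@1 C@0
Step 2: thread A executes A1 (y = z). Shared: x=3 y=0 z=0. PCs: A@1 B@1 C@0
Step 3: thread A executes A2 (z = z * 2). Shared: x=3 y=0 z=0. PCs: A@2 B@1 C@0
Step 4: thread A executes A3 (z = x). Shared: x=3 y=0 z=3. PCs: A@3 B@1 C@0
Step 5: thread C executes C1 (y = 3). Shared: x=3 y=3 z=3. PCs: A@3 B@1 C@1
Step 6: thread C executes C2 (y = 9). Shared: x=3 y=9 z=3. PCs: A@3 B@1 C@2
Step 7: thread B executes B2 (z = x - 1). Shared: x=3 y=9 z=2. PCs: A@3 B@2 C@2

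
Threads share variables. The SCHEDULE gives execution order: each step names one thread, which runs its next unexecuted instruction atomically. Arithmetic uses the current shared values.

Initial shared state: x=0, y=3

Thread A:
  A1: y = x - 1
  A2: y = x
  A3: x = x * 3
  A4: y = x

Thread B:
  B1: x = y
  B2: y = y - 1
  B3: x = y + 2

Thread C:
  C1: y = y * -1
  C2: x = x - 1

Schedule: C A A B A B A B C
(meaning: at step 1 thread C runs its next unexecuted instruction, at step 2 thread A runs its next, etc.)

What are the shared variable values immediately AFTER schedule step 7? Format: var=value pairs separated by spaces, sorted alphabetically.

Answer: x=0 y=0

Derivation:
Step 1: thread C executes C1 (y = y * -1). Shared: x=0 y=-3. PCs: A@0 B@0 C@1
Step 2: thread A executes A1 (y = x - 1). Shared: x=0 y=-1. PCs: A@1 B@0 C@1
Step 3: thread A executes A2 (y = x). Shared: x=0 y=0. PCs: A@2 B@0 C@1
Step 4: thread B executes B1 (x = y). Shared: x=0 y=0. PCs: A@2 B@1 C@1
Step 5: thread A executes A3 (x = x * 3). Shared: x=0 y=0. PCs: A@3 B@1 C@1
Step 6: thread B executes B2 (y = y - 1). Shared: x=0 y=-1. PCs: A@3 B@2 C@1
Step 7: thread A executes A4 (y = x). Shared: x=0 y=0. PCs: A@4 B@2 C@1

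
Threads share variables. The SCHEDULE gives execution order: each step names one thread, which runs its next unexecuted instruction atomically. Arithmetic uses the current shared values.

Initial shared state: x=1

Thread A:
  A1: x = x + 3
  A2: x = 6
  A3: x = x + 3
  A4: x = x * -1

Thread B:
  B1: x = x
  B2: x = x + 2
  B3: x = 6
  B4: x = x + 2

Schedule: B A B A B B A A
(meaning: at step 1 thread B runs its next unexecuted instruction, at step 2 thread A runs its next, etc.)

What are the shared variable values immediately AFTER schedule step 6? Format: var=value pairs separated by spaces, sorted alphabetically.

Answer: x=8

Derivation:
Step 1: thread B executes B1 (x = x). Shared: x=1. PCs: A@0 B@1
Step 2: thread A executes A1 (x = x + 3). Shared: x=4. PCs: A@1 B@1
Step 3: thread B executes B2 (x = x + 2). Shared: x=6. PCs: A@1 B@2
Step 4: thread A executes A2 (x = 6). Shared: x=6. PCs: A@2 B@2
Step 5: thread B executes B3 (x = 6). Shared: x=6. PCs: A@2 B@3
Step 6: thread B executes B4 (x = x + 2). Shared: x=8. PCs: A@2 B@4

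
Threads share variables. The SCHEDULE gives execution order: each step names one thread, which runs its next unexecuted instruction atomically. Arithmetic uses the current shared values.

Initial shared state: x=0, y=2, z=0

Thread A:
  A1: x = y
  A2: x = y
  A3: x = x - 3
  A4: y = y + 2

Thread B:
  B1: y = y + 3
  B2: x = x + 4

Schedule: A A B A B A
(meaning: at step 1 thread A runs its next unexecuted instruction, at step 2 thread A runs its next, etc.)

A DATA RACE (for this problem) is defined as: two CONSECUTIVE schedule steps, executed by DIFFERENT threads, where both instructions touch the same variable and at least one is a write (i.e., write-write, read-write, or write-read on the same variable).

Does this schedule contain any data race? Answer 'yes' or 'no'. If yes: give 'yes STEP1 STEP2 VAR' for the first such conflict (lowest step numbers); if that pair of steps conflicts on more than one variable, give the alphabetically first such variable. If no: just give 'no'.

Steps 1,2: same thread (A). No race.
Steps 2,3: A(x = y) vs B(y = y + 3). RACE on y (R-W).
Steps 3,4: B(r=y,w=y) vs A(r=x,w=x). No conflict.
Steps 4,5: A(x = x - 3) vs B(x = x + 4). RACE on x (W-W).
Steps 5,6: B(r=x,w=x) vs A(r=y,w=y). No conflict.
First conflict at steps 2,3.

Answer: yes 2 3 y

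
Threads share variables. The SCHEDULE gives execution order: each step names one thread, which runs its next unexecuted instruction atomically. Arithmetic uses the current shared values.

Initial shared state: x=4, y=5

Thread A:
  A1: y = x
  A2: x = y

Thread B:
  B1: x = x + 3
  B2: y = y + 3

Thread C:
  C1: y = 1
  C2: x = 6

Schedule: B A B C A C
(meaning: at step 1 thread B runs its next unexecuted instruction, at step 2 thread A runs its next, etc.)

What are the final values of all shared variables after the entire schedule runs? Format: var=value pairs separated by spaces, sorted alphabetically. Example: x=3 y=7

Answer: x=6 y=1

Derivation:
Step 1: thread B executes B1 (x = x + 3). Shared: x=7 y=5. PCs: A@0 B@1 C@0
Step 2: thread A executes A1 (y = x). Shared: x=7 y=7. PCs: A@1 B@1 C@0
Step 3: thread B executes B2 (y = y + 3). Shared: x=7 y=10. PCs: A@1 B@2 C@0
Step 4: thread C executes C1 (y = 1). Shared: x=7 y=1. PCs: A@1 B@2 C@1
Step 5: thread A executes A2 (x = y). Shared: x=1 y=1. PCs: A@2 B@2 C@1
Step 6: thread C executes C2 (x = 6). Shared: x=6 y=1. PCs: A@2 B@2 C@2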